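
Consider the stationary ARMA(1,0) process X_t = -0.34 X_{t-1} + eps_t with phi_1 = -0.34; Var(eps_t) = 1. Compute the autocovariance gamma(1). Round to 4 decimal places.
\gamma(1) = -0.3844

Multiply the model equation by X_{t-k} and take expectations. With theta_0 = psi_0 = 1 and psi_j the MA(infinity) weights, this gives
  gamma(k) - sum_i phi_i gamma(k-i) = c_k,
  c_k = sigma^2 * sum_{j=k..q} theta_j psi_{j-k}   (c_k = 0 for k > q),
using gamma(-m) = gamma(m).
Pure AR (q = 0): c_0 = sigma^2 = 1, c_k = 0 for k >= 1.
Equations for k = 0 and k = 1 (AR order 1):
  gamma(0) = phi_1 gamma(1) + c_0
  gamma(1) = phi_1 gamma(0) + c_1
Substituting the second into the first: gamma(0) (1 - phi_1^2) = c_0 + phi_1 c_1, so
  gamma(0) = c_0 / (1 - phi_1^2) = 1 / (1 - (-0.34)^2) = 1 / 0.8844 = 1.13071.
  gamma(1) = phi_1 gamma(0) = (-0.34)(1.13071) = -0.384441.
Therefore gamma(1) = -0.3844 (to 4 decimal places).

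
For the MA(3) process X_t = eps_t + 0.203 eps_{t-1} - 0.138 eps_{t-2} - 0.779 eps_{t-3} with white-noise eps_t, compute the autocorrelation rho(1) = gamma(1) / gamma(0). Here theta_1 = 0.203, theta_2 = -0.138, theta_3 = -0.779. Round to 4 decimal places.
\rho(1) = 0.1694

For an MA(q) process with theta_0 = 1, the autocovariance is
  gamma(k) = sigma^2 * sum_{i=0..q-k} theta_i * theta_{i+k},
and rho(k) = gamma(k) / gamma(0). Sigma^2 cancels.
  numerator   = (1)*(0.203) + (0.203)*(-0.138) + (-0.138)*(-0.779) = 0.282488.
  denominator = (1)^2 + (0.203)^2 + (-0.138)^2 + (-0.779)^2 = 1.667094.
  rho(1) = 0.282488 / 1.667094 = 0.1694.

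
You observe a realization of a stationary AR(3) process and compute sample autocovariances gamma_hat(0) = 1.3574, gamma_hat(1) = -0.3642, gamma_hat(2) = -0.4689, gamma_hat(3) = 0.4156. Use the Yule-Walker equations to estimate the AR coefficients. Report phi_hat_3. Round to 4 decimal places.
\hat\phi_{3} = 0.0690

The Yule-Walker equations for an AR(p) process read, in matrix form,
  Gamma_p phi = r_p,   with   (Gamma_p)_{ij} = gamma(|i - j|),
                       (r_p)_i = gamma(i),   i,j = 1..p.
Substitute the sample gammas (Toeplitz matrix and right-hand side of size 3):
  Gamma_p = [[1.3574, -0.3642, -0.4689], [-0.3642, 1.3574, -0.3642], [-0.4689, -0.3642, 1.3574]]
  r_p     = [-0.3642, -0.4689, 0.4156]
Written out (R1..R3):
  (R1) 1.3574 phi_1 - 0.3642 phi_2 - 0.4689 phi_3 = -0.3642
  (R2) -0.3642 phi_1 + 1.3574 phi_2 - 0.3642 phi_3 = -0.4689
  (R3) -0.4689 phi_1 - 0.3642 phi_2 + 1.3574 phi_3 = 0.4156
Gaussian elimination:
  R2 <- R2 - (-0.3642/1.3574) R1 = R2 - (-0.268307) R1:  1.259683 phi_2 - 0.490009 phi_3 = -0.566617
  R3 <- R3 - (-0.4689/1.3574) R1 = R3 - (-0.34544) R1:  -0.490009 phi_2 + 1.195423 phi_3 = 0.289791
  R3 <- R3 - (-0.490009/1.259683) R2 = R3 - (-0.388994) R2:  1.004813 phi_3 = 0.06938
Back-substitution:
  phi_hat_3 = 0.06938 / 1.004813 = 0.069048
  phi_hat_2 = (-0.566617 - (-0.490009)(0.069048)) / 1.259683 = -0.422951
  phi_hat_1 = (-0.3642 - (-0.3642)(-0.422951) - (-0.4689)(0.069048)) / 1.3574 = -0.357936
So phi_hat = [-0.3579, -0.4230, 0.0690].
Therefore phi_hat_3 = 0.0690.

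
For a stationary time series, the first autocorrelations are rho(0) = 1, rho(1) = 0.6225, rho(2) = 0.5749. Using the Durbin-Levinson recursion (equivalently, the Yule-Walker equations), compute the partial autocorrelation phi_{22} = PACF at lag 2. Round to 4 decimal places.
\phi_{22} = 0.3060

The PACF at lag k is phi_{kk}, the last component of the solution
to the Yule-Walker system G_k phi = r_k where
  (G_k)_{ij} = rho(|i - j|), (r_k)_i = rho(i), i,j = 1..k.
Equivalently, Durbin-Levinson gives phi_{kk} iteratively:
  phi_{11} = rho(1)
  phi_{kk} = [rho(k) - sum_{j=1..k-1} phi_{k-1,j} rho(k-j)]
            / [1 - sum_{j=1..k-1} phi_{k-1,j} rho(j)],
  phi_{k,j} = phi_{k-1,j} - phi_{kk} phi_{k-1,k-j},  j = 1..k-1.
Step k = 1:
  phi_11 = rho(1) = 0.6225.
Step k = 2:
  phi_22 = [rho(2) - phi_11 rho(1)] / [1 - phi_11 rho(1)] = [0.5749 - (0.6225)(0.6225)] / [1 - (0.6225)(0.6225)]
         = 0.18739375 / 0.61249375 = 0.306.
Therefore phi_{22} = 0.3060.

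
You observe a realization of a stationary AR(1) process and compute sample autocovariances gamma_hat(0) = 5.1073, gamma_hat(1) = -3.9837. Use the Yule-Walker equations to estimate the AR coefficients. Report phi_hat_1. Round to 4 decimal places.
\hat\phi_{1} = -0.7800

The Yule-Walker equations for an AR(p) process read, in matrix form,
  Gamma_p phi = r_p,   with   (Gamma_p)_{ij} = gamma(|i - j|),
                       (r_p)_i = gamma(i),   i,j = 1..p.
Substitute the sample gammas (Toeplitz matrix and right-hand side of size 1):
  Gamma_p = [[5.1073]]
  r_p     = [-3.9837]
With p = 1 this is the single equation gamma(0) phi_1 = gamma(1):
  phi_hat_1 = gamma(1) / gamma(0) = -3.9837 / 5.1073 = -0.7800.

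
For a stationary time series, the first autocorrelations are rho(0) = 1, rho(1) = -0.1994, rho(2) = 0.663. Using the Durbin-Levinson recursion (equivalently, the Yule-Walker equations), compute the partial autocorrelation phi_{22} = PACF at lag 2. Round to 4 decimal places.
\phi_{22} = 0.6490

The PACF at lag k is phi_{kk}, the last component of the solution
to the Yule-Walker system G_k phi = r_k where
  (G_k)_{ij} = rho(|i - j|), (r_k)_i = rho(i), i,j = 1..k.
Equivalently, Durbin-Levinson gives phi_{kk} iteratively:
  phi_{11} = rho(1)
  phi_{kk} = [rho(k) - sum_{j=1..k-1} phi_{k-1,j} rho(k-j)]
            / [1 - sum_{j=1..k-1} phi_{k-1,j} rho(j)],
  phi_{k,j} = phi_{k-1,j} - phi_{kk} phi_{k-1,k-j},  j = 1..k-1.
Step k = 1:
  phi_11 = rho(1) = -0.1994.
Step k = 2:
  phi_22 = [rho(2) - phi_11 rho(1)] / [1 - phi_11 rho(1)] = [0.663 - (-0.1994)(-0.1994)] / [1 - (-0.1994)(-0.1994)]
         = 0.62323964 / 0.96023964 = 0.649.
Therefore phi_{22} = 0.6490.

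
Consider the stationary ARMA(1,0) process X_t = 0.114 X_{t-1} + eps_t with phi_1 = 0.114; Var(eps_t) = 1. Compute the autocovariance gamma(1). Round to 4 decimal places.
\gamma(1) = 0.1155

Multiply the model equation by X_{t-k} and take expectations. With theta_0 = psi_0 = 1 and psi_j the MA(infinity) weights, this gives
  gamma(k) - sum_i phi_i gamma(k-i) = c_k,
  c_k = sigma^2 * sum_{j=k..q} theta_j psi_{j-k}   (c_k = 0 for k > q),
using gamma(-m) = gamma(m).
Pure AR (q = 0): c_0 = sigma^2 = 1, c_k = 0 for k >= 1.
Equations for k = 0 and k = 1 (AR order 1):
  gamma(0) = phi_1 gamma(1) + c_0
  gamma(1) = phi_1 gamma(0) + c_1
Substituting the second into the first: gamma(0) (1 - phi_1^2) = c_0 + phi_1 c_1, so
  gamma(0) = c_0 / (1 - phi_1^2) = 1 / (1 - (0.114)^2) = 1 / 0.987004 = 1.013167.
  gamma(1) = phi_1 gamma(0) = (0.114)(1.013167) = 0.115501.
Therefore gamma(1) = 0.1155 (to 4 decimal places).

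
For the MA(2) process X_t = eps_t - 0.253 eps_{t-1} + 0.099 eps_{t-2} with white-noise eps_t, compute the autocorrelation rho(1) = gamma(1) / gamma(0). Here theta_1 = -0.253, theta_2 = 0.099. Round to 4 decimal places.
\rho(1) = -0.2589

For an MA(q) process with theta_0 = 1, the autocovariance is
  gamma(k) = sigma^2 * sum_{i=0..q-k} theta_i * theta_{i+k},
and rho(k) = gamma(k) / gamma(0). Sigma^2 cancels.
  numerator   = (1)*(-0.253) + (-0.253)*(0.099) = -0.278047.
  denominator = (1)^2 + (-0.253)^2 + (0.099)^2 = 1.07381.
  rho(1) = -0.278047 / 1.07381 = -0.2589.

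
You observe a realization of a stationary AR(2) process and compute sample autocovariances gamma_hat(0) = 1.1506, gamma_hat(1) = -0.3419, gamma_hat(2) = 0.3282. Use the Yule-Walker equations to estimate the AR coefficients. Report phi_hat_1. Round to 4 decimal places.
\hat\phi_{1} = -0.2330

The Yule-Walker equations for an AR(p) process read, in matrix form,
  Gamma_p phi = r_p,   with   (Gamma_p)_{ij} = gamma(|i - j|),
                       (r_p)_i = gamma(i),   i,j = 1..p.
Substitute the sample gammas (Toeplitz matrix and right-hand side of size 2):
  Gamma_p = [[1.1506, -0.3419], [-0.3419, 1.1506]]
  r_p     = [-0.3419, 0.3282]
Written out:
  1.1506 phi_1 - 0.3419 phi_2 = -0.3419
  -0.3419 phi_1 + 1.1506 phi_2 = 0.3282
Solve by Cramer's rule:
  det = gamma(0)^2 - gamma(1)^2 = (1.1506)^2 - (-0.3419)^2 = 1.32388036 - 0.11689561 = 1.20698475
  phi_hat_1 = [gamma(1) gamma(0) - gamma(1) gamma(2)] / det = [(-0.3419)(1.1506) - (-0.3419)(0.3282)] / 1.20698475 = -0.28117856 / 1.20698475 = -0.233
  phi_hat_2 = [gamma(0) gamma(2) - gamma(1)^2] / det = [(1.1506)(0.3282) - (-0.3419)^2] / 1.20698475 = 0.26073131 / 1.20698475 = 0.216
So phi_hat = [-0.2330, 0.2160].
Therefore phi_hat_1 = -0.2330.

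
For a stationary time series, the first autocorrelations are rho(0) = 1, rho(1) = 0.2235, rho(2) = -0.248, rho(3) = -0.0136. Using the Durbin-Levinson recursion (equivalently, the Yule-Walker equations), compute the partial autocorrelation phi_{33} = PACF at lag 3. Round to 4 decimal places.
\phi_{33} = 0.1510

The PACF at lag k is phi_{kk}, the last component of the solution
to the Yule-Walker system G_k phi = r_k where
  (G_k)_{ij} = rho(|i - j|), (r_k)_i = rho(i), i,j = 1..k.
Equivalently, Durbin-Levinson gives phi_{kk} iteratively:
  phi_{11} = rho(1)
  phi_{kk} = [rho(k) - sum_{j=1..k-1} phi_{k-1,j} rho(k-j)]
            / [1 - sum_{j=1..k-1} phi_{k-1,j} rho(j)],
  phi_{k,j} = phi_{k-1,j} - phi_{kk} phi_{k-1,k-j},  j = 1..k-1.
Step k = 1:
  phi_11 = rho(1) = 0.2235.
Step k = 2:
  phi_22 = [rho(2) - phi_11 rho(1)] / [1 - phi_11 rho(1)] = [-0.248 - (0.2235)(0.2235)] / [1 - (0.2235)(0.2235)]
         = -0.29795225 / 0.95004775 = -0.313618.
  Update: phi_21 = phi_11 - phi_22 phi_11 = 0.2235 - (-0.313618)(0.2235) = 0.293594.
Step k = 3:
  phi_33 = [rho(3) - phi_21 rho(2) - phi_22 rho(1)] / [1 - phi_21 rho(1) - phi_22 rho(2)]
    numerator   = -0.0136 - (0.293594)(-0.248) - (-0.313618)(0.2235) = 0.12930489
    denominator = 1 - (0.293594)(0.2235) - (-0.313618)(-0.248) = 0.85660451
  phi_33 = 0.12930489 / 0.85660451 = 0.151.
Therefore phi_{33} = 0.1510.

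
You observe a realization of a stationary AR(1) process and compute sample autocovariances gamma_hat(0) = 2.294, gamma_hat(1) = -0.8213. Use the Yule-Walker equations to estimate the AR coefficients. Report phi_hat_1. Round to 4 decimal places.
\hat\phi_{1} = -0.3580

The Yule-Walker equations for an AR(p) process read, in matrix form,
  Gamma_p phi = r_p,   with   (Gamma_p)_{ij} = gamma(|i - j|),
                       (r_p)_i = gamma(i),   i,j = 1..p.
Substitute the sample gammas (Toeplitz matrix and right-hand side of size 1):
  Gamma_p = [[2.294]]
  r_p     = [-0.8213]
With p = 1 this is the single equation gamma(0) phi_1 = gamma(1):
  phi_hat_1 = gamma(1) / gamma(0) = -0.8213 / 2.294 = -0.3580.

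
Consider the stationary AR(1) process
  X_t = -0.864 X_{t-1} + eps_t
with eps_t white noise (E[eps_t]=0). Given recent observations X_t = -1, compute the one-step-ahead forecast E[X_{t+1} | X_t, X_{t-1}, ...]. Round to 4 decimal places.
E[X_{t+1} \mid \mathcal F_t] = 0.8640

For an AR(p) model X_t = c + sum_i phi_i X_{t-i} + eps_t, the
one-step-ahead conditional mean is
  E[X_{t+1} | X_t, ...] = c + sum_i phi_i X_{t+1-i}.
Substitute known values:
  E[X_{t+1} | ...] = (-0.864) * (-1)
                   = 0.8640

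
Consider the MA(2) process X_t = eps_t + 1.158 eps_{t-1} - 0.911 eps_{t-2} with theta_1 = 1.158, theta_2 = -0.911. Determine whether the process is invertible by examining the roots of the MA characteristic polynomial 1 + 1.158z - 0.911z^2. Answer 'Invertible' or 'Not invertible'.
\text{Not invertible}

The MA(q) characteristic polynomial is P(z) = 1 + 1.158z - 0.911z^2.
Invertibility requires all roots to lie outside the unit circle, i.e. |z| > 1 for every root.
Set 1 + (1.158) z + (-0.911) z^2 = 0, i.e. a z^2 + b z + c = 0 with a = -0.911, b = 1.158, c = 1.
Discriminant D = b^2 - 4ac = (1.158)^2 - 4*(-0.911)*1 = 1.340964 - (-3.644) = 4.984964.
D >= 0, so the roots are real: z = (-b +/- sqrt(D)) / (2a) = (-1.158 +/- 2.232703) / (-1.822).
  z_1 = (-1.158 + 2.232703) / (-1.822) = -0.5898,   |z_1| = 0.5898.
  z_2 = (-1.158 - 2.232703) / (-1.822) = 1.861,   |z_2| = 1.861.
Moduli of all roots: 0.5898, 1.8610.
All moduli strictly greater than 1? No.
Verdict: Not invertible.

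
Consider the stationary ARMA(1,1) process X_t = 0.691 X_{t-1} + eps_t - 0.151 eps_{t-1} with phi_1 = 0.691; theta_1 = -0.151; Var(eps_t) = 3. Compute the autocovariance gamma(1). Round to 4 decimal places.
\gamma(1) = 2.7769

Multiply the model equation by X_{t-k} and take expectations. With theta_0 = psi_0 = 1 and psi_j the MA(infinity) weights, this gives
  gamma(k) - sum_i phi_i gamma(k-i) = c_k,
  c_k = sigma^2 * sum_{j=k..q} theta_j psi_{j-k}   (c_k = 0 for k > q),
using gamma(-m) = gamma(m).
psi-weights needed (psi_j = theta_j + sum_i phi_i psi_{j-i}):
  psi_1 = theta_1 + phi_1 = -0.151 + (0.691) = 0.54
Right-hand sides:
  c_0 = sigma^2 (1 + theta_1 psi_1) = 3 * (1 + (-0.151)(0.54)) = 3 * 0.91846 = 2.75538
  c_1 = sigma^2 theta_1 = 3 * (-0.151) = -0.453
  c_2 = 0
Equations for k = 0 and k = 1 (AR order 1):
  gamma(0) = phi_1 gamma(1) + c_0
  gamma(1) = phi_1 gamma(0) + c_1
Substituting the second into the first: gamma(0) (1 - phi_1^2) = c_0 + phi_1 c_1, so
  gamma(0) = (c_0 + phi_1 c_1) / (1 - phi_1^2) = (2.75538 + (0.691)(-0.453)) / (1 - (0.691)^2) = 2.442357 / 0.522519 = 4.674197.
  gamma(1) = phi_1 gamma(0) + c_1 = (0.691)(4.674197) + (-0.453) = 2.77687.
Therefore gamma(1) = 2.7769 (to 4 decimal places).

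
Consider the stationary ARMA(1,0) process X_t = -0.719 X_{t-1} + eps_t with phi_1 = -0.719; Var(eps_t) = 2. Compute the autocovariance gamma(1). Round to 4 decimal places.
\gamma(1) = -2.9770

Multiply the model equation by X_{t-k} and take expectations. With theta_0 = psi_0 = 1 and psi_j the MA(infinity) weights, this gives
  gamma(k) - sum_i phi_i gamma(k-i) = c_k,
  c_k = sigma^2 * sum_{j=k..q} theta_j psi_{j-k}   (c_k = 0 for k > q),
using gamma(-m) = gamma(m).
Pure AR (q = 0): c_0 = sigma^2 = 2, c_k = 0 for k >= 1.
Equations for k = 0 and k = 1 (AR order 1):
  gamma(0) = phi_1 gamma(1) + c_0
  gamma(1) = phi_1 gamma(0) + c_1
Substituting the second into the first: gamma(0) (1 - phi_1^2) = c_0 + phi_1 c_1, so
  gamma(0) = c_0 / (1 - phi_1^2) = 2 / (1 - (-0.719)^2) = 2 / 0.483039 = 4.140452.
  gamma(1) = phi_1 gamma(0) = (-0.719)(4.140452) = -2.976985.
Therefore gamma(1) = -2.9770 (to 4 decimal places).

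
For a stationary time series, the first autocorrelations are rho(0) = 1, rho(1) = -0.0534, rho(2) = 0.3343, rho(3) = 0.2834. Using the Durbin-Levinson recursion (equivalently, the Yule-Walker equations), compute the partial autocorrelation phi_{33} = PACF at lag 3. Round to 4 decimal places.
\phi_{33} = 0.3530

The PACF at lag k is phi_{kk}, the last component of the solution
to the Yule-Walker system G_k phi = r_k where
  (G_k)_{ij} = rho(|i - j|), (r_k)_i = rho(i), i,j = 1..k.
Equivalently, Durbin-Levinson gives phi_{kk} iteratively:
  phi_{11} = rho(1)
  phi_{kk} = [rho(k) - sum_{j=1..k-1} phi_{k-1,j} rho(k-j)]
            / [1 - sum_{j=1..k-1} phi_{k-1,j} rho(j)],
  phi_{k,j} = phi_{k-1,j} - phi_{kk} phi_{k-1,k-j},  j = 1..k-1.
Step k = 1:
  phi_11 = rho(1) = -0.0534.
Step k = 2:
  phi_22 = [rho(2) - phi_11 rho(1)] / [1 - phi_11 rho(1)] = [0.3343 - (-0.0534)(-0.0534)] / [1 - (-0.0534)(-0.0534)]
         = 0.33144844 / 0.99714844 = 0.332396.
  Update: phi_21 = phi_11 - phi_22 phi_11 = -0.0534 - (0.332396)(-0.0534) = -0.03565.
Step k = 3:
  phi_33 = [rho(3) - phi_21 rho(2) - phi_22 rho(1)] / [1 - phi_21 rho(1) - phi_22 rho(2)]
    numerator   = 0.2834 - (-0.03565)(0.3343) - (0.332396)(-0.0534) = 0.31306777
    denominator = 1 - (-0.03565)(-0.0534) - (0.332396)(0.3343) = 0.88697621
  phi_33 = 0.31306777 / 0.88697621 = 0.353.
Therefore phi_{33} = 0.3530.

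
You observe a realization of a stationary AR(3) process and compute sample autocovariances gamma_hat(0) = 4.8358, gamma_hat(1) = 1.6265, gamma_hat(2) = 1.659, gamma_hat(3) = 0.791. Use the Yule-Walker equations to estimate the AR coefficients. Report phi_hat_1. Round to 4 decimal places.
\hat\phi_{1} = 0.2520

The Yule-Walker equations for an AR(p) process read, in matrix form,
  Gamma_p phi = r_p,   with   (Gamma_p)_{ij} = gamma(|i - j|),
                       (r_p)_i = gamma(i),   i,j = 1..p.
Substitute the sample gammas (Toeplitz matrix and right-hand side of size 3):
  Gamma_p = [[4.8358, 1.6265, 1.659], [1.6265, 4.8358, 1.6265], [1.659, 1.6265, 4.8358]]
  r_p     = [1.6265, 1.659, 0.791]
Written out (R1..R3):
  (R1) 4.8358 phi_1 + 1.6265 phi_2 + 1.659 phi_3 = 1.6265
  (R2) 1.6265 phi_1 + 4.8358 phi_2 + 1.6265 phi_3 = 1.659
  (R3) 1.659 phi_1 + 1.6265 phi_2 + 4.8358 phi_3 = 0.791
Gaussian elimination:
  R2 <- R2 - (1.6265/4.8358) R1 = R2 - (0.336346) R1:  4.288734 phi_2 + 1.068503 phi_3 = 1.111934
  R3 <- R3 - (1.659/4.8358) R1 = R3 - (0.343066) R1:  1.068503 phi_2 + 4.266653 phi_3 = 0.233003
  R3 <- R3 - (1.068503/4.288734) R2 = R3 - (0.249142) R2:  4.000444 phi_3 = -0.044026
Back-substitution:
  phi_hat_3 = -0.044026 / 4.000444 = -0.011005
  phi_hat_2 = (1.111934 - (1.068503)(-0.011005)) / 4.288734 = 0.26201
  phi_hat_1 = (1.6265 - (1.6265)(0.26201) - (1.659)(-0.011005)) / 4.8358 = 0.251995
So phi_hat = [0.2520, 0.2620, -0.0110].
Therefore phi_hat_1 = 0.2520.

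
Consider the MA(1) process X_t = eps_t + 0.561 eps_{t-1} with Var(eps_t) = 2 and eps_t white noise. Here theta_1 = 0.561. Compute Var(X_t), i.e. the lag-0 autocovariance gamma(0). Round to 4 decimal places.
\gamma(0) = 2.6294

For an MA(q) process X_t = eps_t + sum_i theta_i eps_{t-i} with
Var(eps_t) = sigma^2, the variance is
  gamma(0) = sigma^2 * (1 + sum_i theta_i^2).
  sum_i theta_i^2 = (0.561)^2 = 0.314721.
  gamma(0) = 2 * (1 + 0.314721) = 2 * 1.314721 = 2.629442, which rounds to 2.6294.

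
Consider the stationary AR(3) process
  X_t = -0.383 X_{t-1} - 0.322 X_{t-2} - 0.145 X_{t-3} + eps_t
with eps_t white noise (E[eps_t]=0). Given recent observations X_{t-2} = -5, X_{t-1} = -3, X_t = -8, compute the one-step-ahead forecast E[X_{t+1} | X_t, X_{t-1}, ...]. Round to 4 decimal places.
E[X_{t+1} \mid \mathcal F_t] = 4.7550

For an AR(p) model X_t = c + sum_i phi_i X_{t-i} + eps_t, the
one-step-ahead conditional mean is
  E[X_{t+1} | X_t, ...] = c + sum_i phi_i X_{t+1-i}.
Substitute known values:
  E[X_{t+1} | ...] = (-0.383) * (-8) + (-0.322) * (-3) + (-0.145) * (-5)
                   = 4.7550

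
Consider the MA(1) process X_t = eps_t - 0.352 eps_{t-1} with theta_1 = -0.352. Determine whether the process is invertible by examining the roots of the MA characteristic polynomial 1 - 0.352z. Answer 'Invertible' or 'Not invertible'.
\text{Invertible}

The MA(q) characteristic polynomial is P(z) = 1 - 0.352z.
Invertibility requires all roots to lie outside the unit circle, i.e. |z| > 1 for every root.
This is linear in z: 1 + (-0.352) z = 0  =>  z = -1/(-0.352) = 2.840909,  |z| = 2.840909.
Moduli of all roots: 2.8409.
All moduli strictly greater than 1? Yes.
Verdict: Invertible.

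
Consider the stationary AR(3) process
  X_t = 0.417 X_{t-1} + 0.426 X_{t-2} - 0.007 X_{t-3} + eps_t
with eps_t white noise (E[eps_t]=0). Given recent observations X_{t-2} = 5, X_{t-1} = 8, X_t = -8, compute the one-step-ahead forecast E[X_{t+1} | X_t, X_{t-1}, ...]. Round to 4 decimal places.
E[X_{t+1} \mid \mathcal F_t] = 0.0370

For an AR(p) model X_t = c + sum_i phi_i X_{t-i} + eps_t, the
one-step-ahead conditional mean is
  E[X_{t+1} | X_t, ...] = c + sum_i phi_i X_{t+1-i}.
Substitute known values:
  E[X_{t+1} | ...] = (0.417) * (-8) + (0.426) * (8) + (-0.007) * (5)
                   = 0.0370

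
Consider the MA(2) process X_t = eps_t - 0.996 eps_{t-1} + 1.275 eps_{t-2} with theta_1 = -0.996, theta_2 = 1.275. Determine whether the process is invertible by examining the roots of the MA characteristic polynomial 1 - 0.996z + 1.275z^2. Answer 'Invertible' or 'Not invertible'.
\text{Not invertible}

The MA(q) characteristic polynomial is P(z) = 1 - 0.996z + 1.275z^2.
Invertibility requires all roots to lie outside the unit circle, i.e. |z| > 1 for every root.
Set 1 + (-0.996) z + (1.275) z^2 = 0, i.e. a z^2 + b z + c = 0 with a = 1.275, b = -0.996, c = 1.
Discriminant D = b^2 - 4ac = (-0.996)^2 - 4*(1.275)*1 = 0.992016 - (5.1) = -4.107984.
D < 0, so the roots are the complex-conjugate pair z = (-b +/- i sqrt(-D)) / (2a) = 0.3906 +/- 0.7948i.
For a conjugate pair |z|^2 = z * conj(z) = (product of roots) = c/a = 1/(1.275) = 0.784314, so |z| = sqrt(0.784314) = 0.8856 for both roots.
Moduli of all roots: 0.8856, 0.8856.
All moduli strictly greater than 1? No.
Verdict: Not invertible.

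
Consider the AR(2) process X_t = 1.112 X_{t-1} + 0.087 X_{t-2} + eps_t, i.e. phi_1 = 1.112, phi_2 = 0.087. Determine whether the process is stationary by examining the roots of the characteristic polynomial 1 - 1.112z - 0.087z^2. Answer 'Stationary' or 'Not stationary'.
\text{Not stationary}

The AR(p) characteristic polynomial is P(z) = 1 - 1.112z - 0.087z^2.
Stationarity requires all roots to lie outside the unit circle, i.e. |z| > 1 for every root.
Set 1 + (-1.112) z + (-0.087) z^2 = 0, i.e. a z^2 + b z + c = 0 with a = -0.087, b = -1.112, c = 1.
Discriminant D = b^2 - 4ac = (-1.112)^2 - 4*(-0.087)*1 = 1.236544 - (-0.348) = 1.584544.
D >= 0, so the roots are real: z = (-b +/- sqrt(D)) / (2a) = (1.112 +/- 1.258787) / (-0.174).
  z_1 = (1.112 + 1.258787) / (-0.174) = -13.6252,   |z_1| = 13.6252.
  z_2 = (1.112 - 1.258787) / (-0.174) = 0.8436,   |z_2| = 0.8436.
Moduli of all roots: 13.6252, 0.8436.
All moduli strictly greater than 1? No.
Verdict: Not stationary.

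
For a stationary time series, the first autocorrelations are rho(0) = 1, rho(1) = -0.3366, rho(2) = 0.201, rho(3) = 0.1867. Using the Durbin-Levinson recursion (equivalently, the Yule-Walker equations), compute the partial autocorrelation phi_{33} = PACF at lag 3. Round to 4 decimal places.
\phi_{33} = 0.3200

The PACF at lag k is phi_{kk}, the last component of the solution
to the Yule-Walker system G_k phi = r_k where
  (G_k)_{ij} = rho(|i - j|), (r_k)_i = rho(i), i,j = 1..k.
Equivalently, Durbin-Levinson gives phi_{kk} iteratively:
  phi_{11} = rho(1)
  phi_{kk} = [rho(k) - sum_{j=1..k-1} phi_{k-1,j} rho(k-j)]
            / [1 - sum_{j=1..k-1} phi_{k-1,j} rho(j)],
  phi_{k,j} = phi_{k-1,j} - phi_{kk} phi_{k-1,k-j},  j = 1..k-1.
Step k = 1:
  phi_11 = rho(1) = -0.3366.
Step k = 2:
  phi_22 = [rho(2) - phi_11 rho(1)] / [1 - phi_11 rho(1)] = [0.201 - (-0.3366)(-0.3366)] / [1 - (-0.3366)(-0.3366)]
         = 0.08770044 / 0.88670044 = 0.098907.
  Update: phi_21 = phi_11 - phi_22 phi_11 = -0.3366 - (0.098907)(-0.3366) = -0.303308.
Step k = 3:
  phi_33 = [rho(3) - phi_21 rho(2) - phi_22 rho(1)] / [1 - phi_21 rho(1) - phi_22 rho(2)]
    numerator   = 0.1867 - (-0.303308)(0.201) - (0.098907)(-0.3366) = 0.28095685
    denominator = 1 - (-0.303308)(-0.3366) - (0.098907)(0.201) = 0.8780263
  phi_33 = 0.28095685 / 0.8780263 = 0.32.
Therefore phi_{33} = 0.3200.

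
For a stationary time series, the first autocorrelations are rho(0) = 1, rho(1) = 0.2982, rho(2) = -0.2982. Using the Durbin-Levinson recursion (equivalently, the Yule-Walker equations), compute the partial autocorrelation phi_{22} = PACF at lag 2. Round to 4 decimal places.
\phi_{22} = -0.4249

The PACF at lag k is phi_{kk}, the last component of the solution
to the Yule-Walker system G_k phi = r_k where
  (G_k)_{ij} = rho(|i - j|), (r_k)_i = rho(i), i,j = 1..k.
Equivalently, Durbin-Levinson gives phi_{kk} iteratively:
  phi_{11} = rho(1)
  phi_{kk} = [rho(k) - sum_{j=1..k-1} phi_{k-1,j} rho(k-j)]
            / [1 - sum_{j=1..k-1} phi_{k-1,j} rho(j)],
  phi_{k,j} = phi_{k-1,j} - phi_{kk} phi_{k-1,k-j},  j = 1..k-1.
Step k = 1:
  phi_11 = rho(1) = 0.2982.
Step k = 2:
  phi_22 = [rho(2) - phi_11 rho(1)] / [1 - phi_11 rho(1)] = [-0.2982 - (0.2982)(0.2982)] / [1 - (0.2982)(0.2982)]
         = -0.38712324 / 0.91107676 = -0.4249.
Therefore phi_{22} = -0.4249.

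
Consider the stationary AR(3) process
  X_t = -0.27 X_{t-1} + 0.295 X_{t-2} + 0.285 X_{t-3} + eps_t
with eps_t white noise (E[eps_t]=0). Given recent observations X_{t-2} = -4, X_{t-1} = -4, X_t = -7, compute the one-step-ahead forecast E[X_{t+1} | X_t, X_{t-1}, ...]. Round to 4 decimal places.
E[X_{t+1} \mid \mathcal F_t] = -0.4300

For an AR(p) model X_t = c + sum_i phi_i X_{t-i} + eps_t, the
one-step-ahead conditional mean is
  E[X_{t+1} | X_t, ...] = c + sum_i phi_i X_{t+1-i}.
Substitute known values:
  E[X_{t+1} | ...] = (-0.27) * (-7) + (0.295) * (-4) + (0.285) * (-4)
                   = -0.4300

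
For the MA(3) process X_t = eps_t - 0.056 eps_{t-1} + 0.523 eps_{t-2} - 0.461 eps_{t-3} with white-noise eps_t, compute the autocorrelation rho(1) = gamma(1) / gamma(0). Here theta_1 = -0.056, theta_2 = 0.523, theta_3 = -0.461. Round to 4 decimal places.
\rho(1) = -0.2192

For an MA(q) process with theta_0 = 1, the autocovariance is
  gamma(k) = sigma^2 * sum_{i=0..q-k} theta_i * theta_{i+k},
and rho(k) = gamma(k) / gamma(0). Sigma^2 cancels.
  numerator   = (1)*(-0.056) + (-0.056)*(0.523) + (0.523)*(-0.461) = -0.326391.
  denominator = (1)^2 + (-0.056)^2 + (0.523)^2 + (-0.461)^2 = 1.489186.
  rho(1) = -0.326391 / 1.489186 = -0.2192.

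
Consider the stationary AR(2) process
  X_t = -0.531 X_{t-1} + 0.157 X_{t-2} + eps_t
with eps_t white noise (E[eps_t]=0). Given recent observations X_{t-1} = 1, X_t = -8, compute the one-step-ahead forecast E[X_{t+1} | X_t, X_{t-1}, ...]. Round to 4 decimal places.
E[X_{t+1} \mid \mathcal F_t] = 4.4050

For an AR(p) model X_t = c + sum_i phi_i X_{t-i} + eps_t, the
one-step-ahead conditional mean is
  E[X_{t+1} | X_t, ...] = c + sum_i phi_i X_{t+1-i}.
Substitute known values:
  E[X_{t+1} | ...] = (-0.531) * (-8) + (0.157) * (1)
                   = 4.4050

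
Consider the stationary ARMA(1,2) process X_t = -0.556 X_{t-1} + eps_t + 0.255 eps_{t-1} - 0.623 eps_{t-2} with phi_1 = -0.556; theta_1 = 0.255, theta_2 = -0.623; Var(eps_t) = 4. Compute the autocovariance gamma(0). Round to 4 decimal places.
\gamma(0) = 5.5644

Multiply the model equation by X_{t-k} and take expectations. With theta_0 = psi_0 = 1 and psi_j the MA(infinity) weights, this gives
  gamma(k) - sum_i phi_i gamma(k-i) = c_k,
  c_k = sigma^2 * sum_{j=k..q} theta_j psi_{j-k}   (c_k = 0 for k > q),
using gamma(-m) = gamma(m).
psi-weights needed (psi_j = theta_j + sum_i phi_i psi_{j-i}):
  psi_1 = theta_1 + phi_1 = 0.255 + (-0.556) = -0.301
  psi_2 = theta_2 + phi_1 psi_1 = -0.623 + (-0.556)(-0.301) = -0.455644
Right-hand sides:
  c_0 = sigma^2 (1 + theta_1 psi_1 + theta_2 psi_2) = 4 * (1 + (0.255)(-0.301) + (-0.623)(-0.455644)) = 4 * 1.207111 = 4.828445
  c_1 = sigma^2 (theta_1 + theta_2 psi_1) = 4 * (0.255 + (-0.623)(-0.301)) = 1.770092
  c_2 = sigma^2 theta_2 = 4 * (-0.623) = -2.492
Equations for k = 0 and k = 1 (AR order 1):
  gamma(0) = phi_1 gamma(1) + c_0
  gamma(1) = phi_1 gamma(0) + c_1
Substituting the second into the first: gamma(0) (1 - phi_1^2) = c_0 + phi_1 c_1, so
  gamma(0) = (c_0 + phi_1 c_1) / (1 - phi_1^2) = (4.828445 + (-0.556)(1.770092)) / (1 - (-0.556)^2) = 3.844274 / 0.690864 = 5.564444.
Therefore gamma(0) = 5.5644 (to 4 decimal places).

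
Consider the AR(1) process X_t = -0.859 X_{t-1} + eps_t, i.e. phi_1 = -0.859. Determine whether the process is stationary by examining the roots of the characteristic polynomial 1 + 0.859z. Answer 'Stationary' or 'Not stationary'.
\text{Stationary}

The AR(p) characteristic polynomial is P(z) = 1 + 0.859z.
Stationarity requires all roots to lie outside the unit circle, i.e. |z| > 1 for every root.
This is linear in z: 1 + (0.859) z = 0  =>  z = -1/(0.859) = -1.164144,  |z| = 1.164144.
Moduli of all roots: 1.1641.
All moduli strictly greater than 1? Yes.
Verdict: Stationary.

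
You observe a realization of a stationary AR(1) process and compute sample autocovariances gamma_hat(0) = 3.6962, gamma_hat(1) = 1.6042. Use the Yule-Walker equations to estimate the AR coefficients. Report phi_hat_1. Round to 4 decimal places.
\hat\phi_{1} = 0.4340

The Yule-Walker equations for an AR(p) process read, in matrix form,
  Gamma_p phi = r_p,   with   (Gamma_p)_{ij} = gamma(|i - j|),
                       (r_p)_i = gamma(i),   i,j = 1..p.
Substitute the sample gammas (Toeplitz matrix and right-hand side of size 1):
  Gamma_p = [[3.6962]]
  r_p     = [1.6042]
With p = 1 this is the single equation gamma(0) phi_1 = gamma(1):
  phi_hat_1 = gamma(1) / gamma(0) = 1.6042 / 3.6962 = 0.4340.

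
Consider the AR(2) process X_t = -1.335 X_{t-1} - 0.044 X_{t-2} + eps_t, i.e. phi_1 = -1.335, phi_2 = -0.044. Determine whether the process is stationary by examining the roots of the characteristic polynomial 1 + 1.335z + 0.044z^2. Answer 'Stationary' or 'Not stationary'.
\text{Not stationary}

The AR(p) characteristic polynomial is P(z) = 1 + 1.335z + 0.044z^2.
Stationarity requires all roots to lie outside the unit circle, i.e. |z| > 1 for every root.
Set 1 + (1.335) z + (0.044) z^2 = 0, i.e. a z^2 + b z + c = 0 with a = 0.044, b = 1.335, c = 1.
Discriminant D = b^2 - 4ac = (1.335)^2 - 4*(0.044)*1 = 1.782225 - (0.176) = 1.606225.
D >= 0, so the roots are real: z = (-b +/- sqrt(D)) / (2a) = (-1.335 +/- 1.267369) / (0.088).
  z_1 = (-1.335 + 1.267369) / (0.088) = -0.7685,   |z_1| = 0.7685.
  z_2 = (-1.335 - 1.267369) / (0.088) = -29.5724,   |z_2| = 29.5724.
Moduli of all roots: 0.7685, 29.5724.
All moduli strictly greater than 1? No.
Verdict: Not stationary.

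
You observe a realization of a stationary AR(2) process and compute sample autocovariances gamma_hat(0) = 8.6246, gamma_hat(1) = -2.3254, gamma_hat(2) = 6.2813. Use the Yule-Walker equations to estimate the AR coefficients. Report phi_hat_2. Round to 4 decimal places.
\hat\phi_{2} = 0.7070

The Yule-Walker equations for an AR(p) process read, in matrix form,
  Gamma_p phi = r_p,   with   (Gamma_p)_{ij} = gamma(|i - j|),
                       (r_p)_i = gamma(i),   i,j = 1..p.
Substitute the sample gammas (Toeplitz matrix and right-hand side of size 2):
  Gamma_p = [[8.6246, -2.3254], [-2.3254, 8.6246]]
  r_p     = [-2.3254, 6.2813]
Written out:
  8.6246 phi_1 - 2.3254 phi_2 = -2.3254
  -2.3254 phi_1 + 8.6246 phi_2 = 6.2813
Solve by Cramer's rule:
  det = gamma(0)^2 - gamma(1)^2 = (8.6246)^2 - (-2.3254)^2 = 74.38372516 - 5.40748516 = 68.97624
  phi_hat_1 = [gamma(1) gamma(0) - gamma(1) gamma(2)] / det = [(-2.3254)(8.6246) - (-2.3254)(6.2813)] / 68.97624 = -5.44910982 / 68.97624 = -0.079
  phi_hat_2 = [gamma(0) gamma(2) - gamma(1)^2] / det = [(8.6246)(6.2813) - (-2.3254)^2] / 68.97624 = 48.76621482 / 68.97624 = 0.707
So phi_hat = [-0.0790, 0.7070].
Therefore phi_hat_2 = 0.7070.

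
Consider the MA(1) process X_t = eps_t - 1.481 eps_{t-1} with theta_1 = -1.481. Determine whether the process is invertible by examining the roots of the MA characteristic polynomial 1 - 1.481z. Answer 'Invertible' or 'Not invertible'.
\text{Not invertible}

The MA(q) characteristic polynomial is P(z) = 1 - 1.481z.
Invertibility requires all roots to lie outside the unit circle, i.e. |z| > 1 for every root.
This is linear in z: 1 + (-1.481) z = 0  =>  z = -1/(-1.481) = 0.675219,  |z| = 0.675219.
Moduli of all roots: 0.6752.
All moduli strictly greater than 1? No.
Verdict: Not invertible.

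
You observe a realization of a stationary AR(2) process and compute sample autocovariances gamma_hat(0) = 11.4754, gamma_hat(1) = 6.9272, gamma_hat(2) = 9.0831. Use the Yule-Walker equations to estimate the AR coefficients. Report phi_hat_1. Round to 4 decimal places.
\hat\phi_{1} = 0.1980

The Yule-Walker equations for an AR(p) process read, in matrix form,
  Gamma_p phi = r_p,   with   (Gamma_p)_{ij} = gamma(|i - j|),
                       (r_p)_i = gamma(i),   i,j = 1..p.
Substitute the sample gammas (Toeplitz matrix and right-hand side of size 2):
  Gamma_p = [[11.4754, 6.9272], [6.9272, 11.4754]]
  r_p     = [6.9272, 9.0831]
Written out:
  11.4754 phi_1 + 6.9272 phi_2 = 6.9272
  6.9272 phi_1 + 11.4754 phi_2 = 9.0831
Solve by Cramer's rule:
  det = gamma(0)^2 - gamma(1)^2 = (11.4754)^2 - (6.9272)^2 = 131.68480516 - 47.98609984 = 83.69870532
  phi_hat_1 = [gamma(1) gamma(0) - gamma(1) gamma(2)] / det = [(6.9272)(11.4754) - (6.9272)(9.0831)] / 83.69870532 = 16.57194056 / 83.69870532 = 0.198
  phi_hat_2 = [gamma(0) gamma(2) - gamma(1)^2] / det = [(11.4754)(9.0831) - (6.9272)^2] / 83.69870532 = 56.2461059 / 83.69870532 = 0.672
So phi_hat = [0.1980, 0.6720].
Therefore phi_hat_1 = 0.1980.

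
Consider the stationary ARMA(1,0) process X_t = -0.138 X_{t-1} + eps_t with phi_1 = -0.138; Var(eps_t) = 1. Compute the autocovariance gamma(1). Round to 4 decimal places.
\gamma(1) = -0.1407

Multiply the model equation by X_{t-k} and take expectations. With theta_0 = psi_0 = 1 and psi_j the MA(infinity) weights, this gives
  gamma(k) - sum_i phi_i gamma(k-i) = c_k,
  c_k = sigma^2 * sum_{j=k..q} theta_j psi_{j-k}   (c_k = 0 for k > q),
using gamma(-m) = gamma(m).
Pure AR (q = 0): c_0 = sigma^2 = 1, c_k = 0 for k >= 1.
Equations for k = 0 and k = 1 (AR order 1):
  gamma(0) = phi_1 gamma(1) + c_0
  gamma(1) = phi_1 gamma(0) + c_1
Substituting the second into the first: gamma(0) (1 - phi_1^2) = c_0 + phi_1 c_1, so
  gamma(0) = c_0 / (1 - phi_1^2) = 1 / (1 - (-0.138)^2) = 1 / 0.980956 = 1.019414.
  gamma(1) = phi_1 gamma(0) = (-0.138)(1.019414) = -0.140679.
Therefore gamma(1) = -0.1407 (to 4 decimal places).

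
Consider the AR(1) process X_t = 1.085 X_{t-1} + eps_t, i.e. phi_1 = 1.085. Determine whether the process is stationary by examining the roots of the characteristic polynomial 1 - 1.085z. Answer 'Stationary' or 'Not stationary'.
\text{Not stationary}

The AR(p) characteristic polynomial is P(z) = 1 - 1.085z.
Stationarity requires all roots to lie outside the unit circle, i.e. |z| > 1 for every root.
This is linear in z: 1 + (-1.085) z = 0  =>  z = -1/(-1.085) = 0.921659,  |z| = 0.921659.
Moduli of all roots: 0.9217.
All moduli strictly greater than 1? No.
Verdict: Not stationary.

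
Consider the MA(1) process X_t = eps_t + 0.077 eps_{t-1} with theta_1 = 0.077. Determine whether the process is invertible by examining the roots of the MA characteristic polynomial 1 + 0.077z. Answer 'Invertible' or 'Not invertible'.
\text{Invertible}

The MA(q) characteristic polynomial is P(z) = 1 + 0.077z.
Invertibility requires all roots to lie outside the unit circle, i.e. |z| > 1 for every root.
This is linear in z: 1 + (0.077) z = 0  =>  z = -1/(0.077) = -12.987013,  |z| = 12.987013.
Moduli of all roots: 12.9870.
All moduli strictly greater than 1? Yes.
Verdict: Invertible.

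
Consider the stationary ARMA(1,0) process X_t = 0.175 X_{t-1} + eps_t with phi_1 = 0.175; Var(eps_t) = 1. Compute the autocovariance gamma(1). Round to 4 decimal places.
\gamma(1) = 0.1805

Multiply the model equation by X_{t-k} and take expectations. With theta_0 = psi_0 = 1 and psi_j the MA(infinity) weights, this gives
  gamma(k) - sum_i phi_i gamma(k-i) = c_k,
  c_k = sigma^2 * sum_{j=k..q} theta_j psi_{j-k}   (c_k = 0 for k > q),
using gamma(-m) = gamma(m).
Pure AR (q = 0): c_0 = sigma^2 = 1, c_k = 0 for k >= 1.
Equations for k = 0 and k = 1 (AR order 1):
  gamma(0) = phi_1 gamma(1) + c_0
  gamma(1) = phi_1 gamma(0) + c_1
Substituting the second into the first: gamma(0) (1 - phi_1^2) = c_0 + phi_1 c_1, so
  gamma(0) = c_0 / (1 - phi_1^2) = 1 / (1 - (0.175)^2) = 1 / 0.969375 = 1.031593.
  gamma(1) = phi_1 gamma(0) = (0.175)(1.031593) = 0.180529.
Therefore gamma(1) = 0.1805 (to 4 decimal places).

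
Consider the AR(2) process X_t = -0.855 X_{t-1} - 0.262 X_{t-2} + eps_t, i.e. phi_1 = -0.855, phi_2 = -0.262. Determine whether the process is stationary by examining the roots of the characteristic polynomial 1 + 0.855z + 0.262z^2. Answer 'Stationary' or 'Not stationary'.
\text{Stationary}

The AR(p) characteristic polynomial is P(z) = 1 + 0.855z + 0.262z^2.
Stationarity requires all roots to lie outside the unit circle, i.e. |z| > 1 for every root.
Set 1 + (0.855) z + (0.262) z^2 = 0, i.e. a z^2 + b z + c = 0 with a = 0.262, b = 0.855, c = 1.
Discriminant D = b^2 - 4ac = (0.855)^2 - 4*(0.262)*1 = 0.731025 - (1.048) = -0.316975.
D < 0, so the roots are the complex-conjugate pair z = (-b +/- i sqrt(-D)) / (2a) = -1.6317 +/- 1.0744i.
For a conjugate pair |z|^2 = z * conj(z) = (product of roots) = c/a = 1/(0.262) = 3.816794, so |z| = sqrt(3.816794) = 1.9537 for both roots.
Moduli of all roots: 1.9537, 1.9537.
All moduli strictly greater than 1? Yes.
Verdict: Stationary.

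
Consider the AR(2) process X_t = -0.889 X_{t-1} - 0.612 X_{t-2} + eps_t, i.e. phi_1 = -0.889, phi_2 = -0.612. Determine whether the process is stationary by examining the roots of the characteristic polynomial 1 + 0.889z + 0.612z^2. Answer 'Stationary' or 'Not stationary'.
\text{Stationary}

The AR(p) characteristic polynomial is P(z) = 1 + 0.889z + 0.612z^2.
Stationarity requires all roots to lie outside the unit circle, i.e. |z| > 1 for every root.
Set 1 + (0.889) z + (0.612) z^2 = 0, i.e. a z^2 + b z + c = 0 with a = 0.612, b = 0.889, c = 1.
Discriminant D = b^2 - 4ac = (0.889)^2 - 4*(0.612)*1 = 0.790321 - (2.448) = -1.657679.
D < 0, so the roots are the complex-conjugate pair z = (-b +/- i sqrt(-D)) / (2a) = -0.7263 +/- 1.0519i.
For a conjugate pair |z|^2 = z * conj(z) = (product of roots) = c/a = 1/(0.612) = 1.633987, so |z| = sqrt(1.633987) = 1.2783 for both roots.
Moduli of all roots: 1.2783, 1.2783.
All moduli strictly greater than 1? Yes.
Verdict: Stationary.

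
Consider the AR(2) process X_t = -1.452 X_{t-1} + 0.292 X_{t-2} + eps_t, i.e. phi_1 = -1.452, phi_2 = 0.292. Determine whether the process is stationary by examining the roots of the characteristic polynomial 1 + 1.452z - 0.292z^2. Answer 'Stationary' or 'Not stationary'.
\text{Not stationary}

The AR(p) characteristic polynomial is P(z) = 1 + 1.452z - 0.292z^2.
Stationarity requires all roots to lie outside the unit circle, i.e. |z| > 1 for every root.
Set 1 + (1.452) z + (-0.292) z^2 = 0, i.e. a z^2 + b z + c = 0 with a = -0.292, b = 1.452, c = 1.
Discriminant D = b^2 - 4ac = (1.452)^2 - 4*(-0.292)*1 = 2.108304 - (-1.168) = 3.276304.
D >= 0, so the roots are real: z = (-b +/- sqrt(D)) / (2a) = (-1.452 +/- 1.810056) / (-0.584).
  z_1 = (-1.452 + 1.810056) / (-0.584) = -0.6131,   |z_1| = 0.6131.
  z_2 = (-1.452 - 1.810056) / (-0.584) = 5.5857,   |z_2| = 5.5857.
Moduli of all roots: 0.6131, 5.5857.
All moduli strictly greater than 1? No.
Verdict: Not stationary.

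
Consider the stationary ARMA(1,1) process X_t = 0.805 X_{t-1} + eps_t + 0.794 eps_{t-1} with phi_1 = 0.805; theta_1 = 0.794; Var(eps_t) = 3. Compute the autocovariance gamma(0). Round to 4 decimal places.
\gamma(0) = 24.7925

Multiply the model equation by X_{t-k} and take expectations. With theta_0 = psi_0 = 1 and psi_j the MA(infinity) weights, this gives
  gamma(k) - sum_i phi_i gamma(k-i) = c_k,
  c_k = sigma^2 * sum_{j=k..q} theta_j psi_{j-k}   (c_k = 0 for k > q),
using gamma(-m) = gamma(m).
psi-weights needed (psi_j = theta_j + sum_i phi_i psi_{j-i}):
  psi_1 = theta_1 + phi_1 = 0.794 + (0.805) = 1.599
Right-hand sides:
  c_0 = sigma^2 (1 + theta_1 psi_1) = 3 * (1 + (0.794)(1.599)) = 3 * 2.269606 = 6.808818
  c_1 = sigma^2 theta_1 = 3 * (0.794) = 2.382
  c_2 = 0
Equations for k = 0 and k = 1 (AR order 1):
  gamma(0) = phi_1 gamma(1) + c_0
  gamma(1) = phi_1 gamma(0) + c_1
Substituting the second into the first: gamma(0) (1 - phi_1^2) = c_0 + phi_1 c_1, so
  gamma(0) = (c_0 + phi_1 c_1) / (1 - phi_1^2) = (6.808818 + (0.805)(2.382)) / (1 - (0.805)^2) = 8.726328 / 0.351975 = 24.792465.
Therefore gamma(0) = 24.7925 (to 4 decimal places).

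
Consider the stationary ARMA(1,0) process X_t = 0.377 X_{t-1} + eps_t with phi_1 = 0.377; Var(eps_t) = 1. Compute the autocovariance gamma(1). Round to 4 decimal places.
\gamma(1) = 0.4395

Multiply the model equation by X_{t-k} and take expectations. With theta_0 = psi_0 = 1 and psi_j the MA(infinity) weights, this gives
  gamma(k) - sum_i phi_i gamma(k-i) = c_k,
  c_k = sigma^2 * sum_{j=k..q} theta_j psi_{j-k}   (c_k = 0 for k > q),
using gamma(-m) = gamma(m).
Pure AR (q = 0): c_0 = sigma^2 = 1, c_k = 0 for k >= 1.
Equations for k = 0 and k = 1 (AR order 1):
  gamma(0) = phi_1 gamma(1) + c_0
  gamma(1) = phi_1 gamma(0) + c_1
Substituting the second into the first: gamma(0) (1 - phi_1^2) = c_0 + phi_1 c_1, so
  gamma(0) = c_0 / (1 - phi_1^2) = 1 / (1 - (0.377)^2) = 1 / 0.857871 = 1.165676.
  gamma(1) = phi_1 gamma(0) = (0.377)(1.165676) = 0.43946.
Therefore gamma(1) = 0.4395 (to 4 decimal places).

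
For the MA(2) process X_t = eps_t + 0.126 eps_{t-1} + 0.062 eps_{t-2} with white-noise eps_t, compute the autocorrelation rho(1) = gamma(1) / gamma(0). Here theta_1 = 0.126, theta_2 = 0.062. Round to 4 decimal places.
\rho(1) = 0.1312

For an MA(q) process with theta_0 = 1, the autocovariance is
  gamma(k) = sigma^2 * sum_{i=0..q-k} theta_i * theta_{i+k},
and rho(k) = gamma(k) / gamma(0). Sigma^2 cancels.
  numerator   = (1)*(0.126) + (0.126)*(0.062) = 0.133812.
  denominator = (1)^2 + (0.126)^2 + (0.062)^2 = 1.01972.
  rho(1) = 0.133812 / 1.01972 = 0.1312.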